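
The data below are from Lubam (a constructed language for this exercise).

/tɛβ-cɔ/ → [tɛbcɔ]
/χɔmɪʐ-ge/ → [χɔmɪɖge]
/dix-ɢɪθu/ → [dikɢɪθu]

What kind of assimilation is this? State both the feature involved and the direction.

The segment that alternates is /β/, which surfaces as [b] when adjacent to /c/.
/β/ is a fricative while /c/ is a stop; the output [b] is a stop, matching the trigger — so the feature that spreads is manner.
Place and voice are unchanged, so the assimilation is partial, not total.
Checking the remaining alternations: /ʐ/ → [ɖ] before /g/ (fricative → stop, matching a stop); /x/ → [k] before /ɢ/ (fricative → stop, matching a stop) — only manner changes, and always toward the following segment.
Since the segment that changes precedes the conditioning segment, the assimilation is regressive.

regressive manner assimilation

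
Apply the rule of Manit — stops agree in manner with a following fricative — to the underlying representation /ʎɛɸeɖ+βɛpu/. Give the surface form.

[ʎɛɸeʐβɛpu]

/ɖ/ is a voiced retroflex stop. The following trigger /β/ is a fricative, so /ɖ/ must become a fricative as well.
The voiced retroflex fricative is [ʐ], so /ɖ/ → [ʐ].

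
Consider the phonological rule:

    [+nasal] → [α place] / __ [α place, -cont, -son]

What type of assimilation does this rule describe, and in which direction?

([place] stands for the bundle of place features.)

regressive place assimilation

The rule copies the place features (abbreviated [place]) from the environment onto the target, so the assimilating feature is place.
Since the environment is written after the underscore, the trigger follows the target; the direction is regressive.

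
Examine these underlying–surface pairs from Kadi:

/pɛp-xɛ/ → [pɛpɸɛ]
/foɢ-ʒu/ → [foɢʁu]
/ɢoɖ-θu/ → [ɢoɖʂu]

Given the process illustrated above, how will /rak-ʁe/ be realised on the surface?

[rakɣe]

The data show progressive place assimilation: /x/ → [ɸ] after /p/; /ʒ/ → [ʁ] after /ɢ/; /θ/ → [ʂ] after /ɖ/. In each pair only place changes, matching the preceding consonant, while manner and voice stay constant.
The rule targets /ʁ/ (voiced uvular fricative), which sits after the trigger /k/ (velar).
Changing only its place to velar gives [ɣ] — the voiced velar fricative.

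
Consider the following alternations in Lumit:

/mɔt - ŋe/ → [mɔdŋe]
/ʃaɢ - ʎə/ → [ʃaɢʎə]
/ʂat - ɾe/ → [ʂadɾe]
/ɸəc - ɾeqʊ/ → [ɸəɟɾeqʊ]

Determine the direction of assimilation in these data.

Underlying /t/ is realised as [d] next to /ŋ/; /ŋ/ itself does not change.
/t/ is voiceless while /ŋ/ is voiced; the output [d] is voiced, matching the trigger — so the feature that spreads is voicing.
The same holds elsewhere in the data: /t/ → [d] before /ɾ/ (voiceless → voiced, matching voiced); /c/ → [ɟ] before /ɾ/ (voiceless → voiced, matching voiced) — only voicing changes, and always toward the following segment.
Nothing changes in [ʃaɢʎə]: there the adjacent consonants already agree in voicing (/ɢ/ and /ʎ/ are both voiced), so this form is consistent with the same rule.
Since the segment that changes precedes the conditioning segment, the assimilation is regressive.

regressive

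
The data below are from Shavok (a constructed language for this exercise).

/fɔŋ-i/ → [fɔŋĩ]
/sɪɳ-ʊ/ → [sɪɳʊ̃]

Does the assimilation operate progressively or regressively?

The vowel /i/ surfaces as nasalised [ĩ] next to the preceding nasal /ŋ/ — it has acquired the [+nasal] feature of its neighbour.
The other form shows the same pattern: /ʊ/ → [ʊ̃] after /ɳ/ — each time a vowel is nasalised next to a preceding nasal.
Because the conditioning nasal is to the left of the vowel that changes, the process is progressive (perseverative).

progressive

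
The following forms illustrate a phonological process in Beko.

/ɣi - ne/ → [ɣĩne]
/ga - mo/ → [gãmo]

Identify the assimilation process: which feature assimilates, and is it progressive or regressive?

regressive nasality assimilation (vowel nasalisation)

The vowel /i/ surfaces as nasalised [ĩ] next to the following nasal /n/ — it has acquired the [+nasal] feature of its neighbour.
The other form shows the same pattern: /a/ → [ã] before /m/ — each time a vowel is nasalised next to a following nasal.
Because the conditioning nasal is to the right of the vowel that changes, the process is regressive (anticipatory).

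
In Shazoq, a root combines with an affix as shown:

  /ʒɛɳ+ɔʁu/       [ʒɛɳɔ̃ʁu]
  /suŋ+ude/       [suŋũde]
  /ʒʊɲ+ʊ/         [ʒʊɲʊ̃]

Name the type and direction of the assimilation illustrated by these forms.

The vowel /ɔ/ surfaces as nasalised [ɔ̃] next to the preceding nasal /ɳ/ — it has acquired the [+nasal] feature of its neighbour.
The other forms show the same pattern: /u/ → [ũ] after /ŋ/; /ʊ/ → [ʊ̃] after /ɲ/ — each time a vowel is nasalised next to a preceding nasal.
Because the conditioning nasal is to the left of the vowel that changes, the process is progressive (perseverative).

progressive nasality assimilation (vowel nasalisation)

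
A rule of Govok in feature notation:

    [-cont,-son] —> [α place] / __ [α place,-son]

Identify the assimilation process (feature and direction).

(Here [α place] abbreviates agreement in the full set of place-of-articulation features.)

regressive place assimilation

The shared variable α links the value of the place features (abbreviated [place]) on the target to the same value on the neighbouring segment, so place is the feature that assimilates.
Since the environment is written after the underscore, the trigger follows the target; the direction is regressive.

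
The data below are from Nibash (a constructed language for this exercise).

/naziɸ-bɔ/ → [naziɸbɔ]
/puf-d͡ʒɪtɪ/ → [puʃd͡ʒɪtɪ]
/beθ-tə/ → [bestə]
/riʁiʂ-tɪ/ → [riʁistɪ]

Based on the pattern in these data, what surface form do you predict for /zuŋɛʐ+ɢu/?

The data show regressive place assimilation: /f/ → [ʃ] before /d͡ʒ/; /θ/ → [s] before /t/; /ʂ/ → [s] before /t/. In each pair only place changes, matching the following consonant, while manner and voice stay constant.
No alternation appears in [naziɸbɔ]: there the adjacent consonants already agree in place (/ɸ/ and /b/ are both bilabial), so this form is consistent with the same rule.
The rule targets /ʐ/ (voiced retroflex fricative), which sits before the trigger /ɢ/ (uvular).
Changing only its place to uvular gives [ʁ] — the voiced uvular fricative.

[zuŋɛʁɢu]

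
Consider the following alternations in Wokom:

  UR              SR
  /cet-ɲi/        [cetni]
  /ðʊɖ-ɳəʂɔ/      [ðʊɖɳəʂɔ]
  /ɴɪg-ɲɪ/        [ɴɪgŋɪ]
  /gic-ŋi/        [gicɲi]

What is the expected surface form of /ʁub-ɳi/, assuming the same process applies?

[ʁubmi]

The data show progressive place assimilation: /ɲ/ → [n] after /t/; /ɲ/ → [ŋ] after /g/; /ŋ/ → [ɲ] after /c/. In each pair only place changes, matching the preceding consonant, while manner and voice stay constant.
Nothing changes in [ðʊɖɳəʂɔ]: there the adjacent consonants already agree in place (/ɳ/ and /ɖ/ are both retroflex), so this form is consistent with the same rule.
/ɳ/ is a voiced retroflex nasal. The preceding trigger /b/ is bilabial, so /ɳ/ must become bilabial as well.
Changing only its place to bilabial gives [m] — the voiced bilabial nasal.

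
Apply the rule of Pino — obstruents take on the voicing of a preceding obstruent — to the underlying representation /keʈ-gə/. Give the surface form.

/g/ is a voiced velar stop. The preceding trigger /ʈ/ is voiceless, so /g/ must become voiceless as well.
The voiceless velar stop is [k], so /g/ → [k].

[keʈkə]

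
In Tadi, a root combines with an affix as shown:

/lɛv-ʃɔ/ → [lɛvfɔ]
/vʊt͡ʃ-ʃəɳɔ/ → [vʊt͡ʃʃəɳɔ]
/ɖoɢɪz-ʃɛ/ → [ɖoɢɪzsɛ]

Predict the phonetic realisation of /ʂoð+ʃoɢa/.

[ʂoðθoɢa]

The data show progressive place assimilation: /ʃ/ → [f] after /v/; /ʃ/ → [s] after /z/. In each pair only place changes, matching the preceding consonant, while manner and voice stay constant.
Nothing changes in [vʊt͡ʃʃəɳɔ]: there the adjacent consonants already agree in place (/ʃ/ and /t͡ʃ/ are both postalveolar), so this form is consistent with the same rule.
The rule targets /ʃ/ (voiceless postalveolar fricative), which sits after the trigger /ð/ (dental).
The voiceless dental fricative is [θ], so /ʃ/ → [θ].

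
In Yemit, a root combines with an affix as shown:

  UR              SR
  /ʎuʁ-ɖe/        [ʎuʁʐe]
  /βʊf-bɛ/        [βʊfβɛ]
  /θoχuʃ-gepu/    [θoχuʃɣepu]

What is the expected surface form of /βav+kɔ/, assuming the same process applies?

The data show progressive manner assimilation: /ɖ/ → [ʐ] after /ʁ/; /b/ → [β] after /f/; /g/ → [ɣ] after /ʃ/. In each pair only manner changes, matching the preceding consonant, while place and voice stay constant.
The rule targets /k/ (voiceless velar stop), which sits after the trigger /v/ (fricative).
The voiceless velar fricative is [x], so /k/ → [x].

[βavxɔ]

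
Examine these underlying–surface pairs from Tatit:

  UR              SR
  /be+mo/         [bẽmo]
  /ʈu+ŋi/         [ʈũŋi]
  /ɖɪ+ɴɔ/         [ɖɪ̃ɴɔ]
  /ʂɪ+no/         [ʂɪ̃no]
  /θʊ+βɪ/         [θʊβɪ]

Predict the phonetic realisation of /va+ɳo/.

[vãɳo]

The data show regressive nasality assimilation (vowel nasalisation): /e/ → [ẽ] before /m/; /u/ → [ũ] before /ŋ/; /ɪ/ → [ɪ̃] before /ɴ/; /ɪ/ → [ɪ̃] before /n/ — a vowel is nasalised by an immediately following nasal consonant.
No change occurs in [θʊβɪ] because the vowel at the boundary is adjacent to an oral consonant, not a nasal (/ʊ/ next to /β/).
/a/ sits next to the nasal /ɳ/ and is therefore nasalised to [ã].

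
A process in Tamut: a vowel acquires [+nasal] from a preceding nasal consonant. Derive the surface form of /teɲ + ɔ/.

/ɔ/ sits next to the nasal /ɲ/ and is therefore nasalised to [ɔ̃].

[teɲɔ̃]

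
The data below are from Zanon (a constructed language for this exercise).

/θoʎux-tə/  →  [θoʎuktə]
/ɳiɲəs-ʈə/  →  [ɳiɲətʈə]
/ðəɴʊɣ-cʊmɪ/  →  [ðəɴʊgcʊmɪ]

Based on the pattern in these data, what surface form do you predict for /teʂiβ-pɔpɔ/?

[teʂibpɔpɔ]

The data show regressive manner assimilation: /x/ → [k] before /t/; /s/ → [t] before /ʈ/; /ɣ/ → [g] before /c/. In each pair only manner changes, matching the following consonant, while place and voice stay constant.
The rule targets /β/ (voiced bilabial fricative), which sits before the trigger /p/ (stop).
The voiced bilabial stop is [b], so /β/ → [b].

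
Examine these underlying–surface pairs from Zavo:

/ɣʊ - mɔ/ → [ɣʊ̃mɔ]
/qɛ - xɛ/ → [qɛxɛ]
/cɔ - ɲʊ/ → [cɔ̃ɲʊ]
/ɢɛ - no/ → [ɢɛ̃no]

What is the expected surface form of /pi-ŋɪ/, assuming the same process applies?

The data show regressive nasality assimilation (vowel nasalisation): /ʊ/ → [ʊ̃] before /m/; /ɔ/ → [ɔ̃] before /ɲ/; /ɛ/ → [ɛ̃] before /n/ — a vowel is nasalised by an immediately following nasal consonant.
No change occurs in [qɛxɛ] because the vowel at the boundary is adjacent to an oral consonant, not a nasal (/ɛ/ next to /x/).
The vowel /i/ is adjacent to the following nasal /ŋ/, so it acquires [+nasal] and surfaces as [ĩ].

[pĩŋɪ]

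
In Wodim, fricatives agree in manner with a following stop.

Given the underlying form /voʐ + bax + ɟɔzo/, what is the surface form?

[voɖbakɟɔzo]

The rule targets /ʐ/ (voiced retroflex fricative), which sits before the trigger /b/ (stop).
The voiced retroflex stop is [ɖ], so /ʐ/ → [ɖ].
At the second juncture, /x/ likewise becomes [k] adjacent to /ɟ/.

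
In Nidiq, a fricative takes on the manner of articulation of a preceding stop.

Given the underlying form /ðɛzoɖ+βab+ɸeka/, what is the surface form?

/β/ is a voiced bilabial fricative. The preceding trigger /ɖ/ is a stop, so /β/ must become a stop as well.
Changing only its manner to stop gives [b] — the voiced bilabial stop.
At the second juncture, /ɸ/ likewise becomes [p] adjacent to /b/.

[ðɛzoɖbabpeka]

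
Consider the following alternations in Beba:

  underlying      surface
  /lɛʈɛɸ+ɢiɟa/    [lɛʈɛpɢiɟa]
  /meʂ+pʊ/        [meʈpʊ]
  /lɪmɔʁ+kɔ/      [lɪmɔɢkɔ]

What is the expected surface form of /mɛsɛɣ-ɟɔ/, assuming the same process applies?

[mɛsɛgɟɔ]

The data show regressive manner assimilation: /ɸ/ → [p] before /ɢ/; /ʂ/ → [ʈ] before /p/; /ʁ/ → [ɢ] before /k/. In each pair only manner changes, matching the following consonant, while place and voice stay constant.
/ɣ/ is a voiced velar fricative. The following trigger /ɟ/ is a stop, so /ɣ/ must become a stop as well.
The voiced velar stop is [g], so /ɣ/ → [g].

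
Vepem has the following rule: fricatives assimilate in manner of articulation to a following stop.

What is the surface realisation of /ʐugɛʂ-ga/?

The rule targets /ʂ/ (voiceless retroflex fricative), which sits before the trigger /g/ (stop).
Changing only its manner to stop gives [ʈ] — the voiceless retroflex stop.

[ʐugɛʈga]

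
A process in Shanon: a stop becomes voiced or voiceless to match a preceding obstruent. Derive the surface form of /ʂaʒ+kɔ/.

/k/ is a voiceless velar stop. The preceding trigger /ʒ/ is voiced, so /k/ must become voiced as well.
A voiced velar stop is [g], so the surface segment is [g].

[ʂaʒgɔ]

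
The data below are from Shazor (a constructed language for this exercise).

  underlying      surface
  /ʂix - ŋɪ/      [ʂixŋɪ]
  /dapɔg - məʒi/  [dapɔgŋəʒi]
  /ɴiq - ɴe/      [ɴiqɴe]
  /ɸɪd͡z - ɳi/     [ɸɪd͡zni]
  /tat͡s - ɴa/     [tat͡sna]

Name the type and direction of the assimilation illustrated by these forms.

progressive place assimilation

Comparing underlying and surface forms, /m/ → [ŋ] is the alternation; the neighbouring /g/ is constant.
The change bilabial → velar matches the place of the preceding /g/, identifying this as place assimilation.
Manner and voice are unchanged, so the assimilation is partial, not total.
The same holds elsewhere in the data: /ɳ/ → [n] after /d͡z/ (retroflex → alveolar, matching alveolar); /ɴ/ → [n] after /t͡s/ (uvular → alveolar, matching alveolar) — only place changes, and always toward the preceding segment.
Nothing changes in [ʂixŋɪ], [ɴiqɴe]: there the adjacent consonants already agree in place (/ŋ/ and /x/ are both velar; /ɴ/ and /q/ are both uvular), so these forms are consistent with the same rule.
The trigger is the preceding segment, so the direction is progressive (perseverative).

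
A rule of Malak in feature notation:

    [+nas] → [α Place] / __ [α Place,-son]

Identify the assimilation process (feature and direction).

The shared variable α links the value of the place features (abbreviated [Place]) on the target to the same value on the neighbouring segment, so place is the feature that assimilates.
Since the environment is written after the underscore, the trigger follows the target; the direction is regressive.

regressive place assimilation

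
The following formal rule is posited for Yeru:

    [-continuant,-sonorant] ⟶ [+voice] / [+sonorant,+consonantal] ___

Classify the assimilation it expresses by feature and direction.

The structural change is [+voice], and the conditioning segment [+sonorant,+consonantal] (a sonorant consonant) is itself voiced, so the target comes to share the voicing of its neighbour — voicing assimilation.
Since the environment is written before the underscore, the trigger precedes the target; the direction is progressive.

progressive voicing assimilation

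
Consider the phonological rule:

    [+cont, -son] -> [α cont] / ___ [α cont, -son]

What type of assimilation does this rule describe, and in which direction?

The shared variable α links the value of [cont] on the target to that of the neighbouring obstruent. [cont] distinguishes stops from fricatives — a manner-of-articulation feature — so this is manner assimilation.
The conditioning segment sits to the right of the focus bar, meaning the trigger follows the segment that changes — regressive assimilation.

regressive manner assimilation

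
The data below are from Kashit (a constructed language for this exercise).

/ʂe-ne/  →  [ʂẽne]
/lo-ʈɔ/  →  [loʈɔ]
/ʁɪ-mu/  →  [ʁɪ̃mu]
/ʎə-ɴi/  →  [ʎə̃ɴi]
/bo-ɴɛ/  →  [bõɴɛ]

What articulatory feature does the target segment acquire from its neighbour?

nasality

The vowel /e/ surfaces as nasalised [ẽ] next to the following nasal /n/ — it has acquired the [+nasal] feature of its neighbour.
The other forms show the same pattern: /ɪ/ → [ɪ̃] before /m/; /ə/ → [ə̃] before /ɴ/; /o/ → [õ] before /ɴ/ — each time a vowel is nasalised next to a following nasal.
No change occurs in [loʈɔ] because the vowel at the boundary is adjacent to an oral consonant, not a nasal (/o/ next to /ʈ/).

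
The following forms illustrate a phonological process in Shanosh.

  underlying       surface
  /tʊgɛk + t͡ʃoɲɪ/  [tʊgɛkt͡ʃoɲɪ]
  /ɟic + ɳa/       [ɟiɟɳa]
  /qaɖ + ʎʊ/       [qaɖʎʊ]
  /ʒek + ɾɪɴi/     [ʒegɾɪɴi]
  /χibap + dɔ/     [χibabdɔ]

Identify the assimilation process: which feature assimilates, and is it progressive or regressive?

Comparing underlying and surface forms, /c/ → [ɟ] is the alternation; the neighbouring /ɳ/ is constant.
/c/ is voiceless while /ɳ/ is voiced; the output [ɟ] is voiced, matching the trigger — so the feature that spreads is voicing.
Place and manner are unchanged, so the assimilation is partial, not total.
Checking the remaining alternations: /k/ → [g] before /ɾ/ (voiceless → voiced, matching voiced); /p/ → [b] before /d/ (voiceless → voiced, matching voiced) — only voicing changes, and always toward the following segment.
Nothing changes in [tʊgɛkt͡ʃoɲɪ], [qaɖʎʊ]: there the adjacent consonants already agree in voicing (/k/ and /t͡ʃ/ are both voiceless; /ɖ/ and /ʎ/ are both voiced), so these forms are consistent with the same rule.
The trigger is the following segment, so the direction is regressive (anticipatory).

regressive voicing assimilation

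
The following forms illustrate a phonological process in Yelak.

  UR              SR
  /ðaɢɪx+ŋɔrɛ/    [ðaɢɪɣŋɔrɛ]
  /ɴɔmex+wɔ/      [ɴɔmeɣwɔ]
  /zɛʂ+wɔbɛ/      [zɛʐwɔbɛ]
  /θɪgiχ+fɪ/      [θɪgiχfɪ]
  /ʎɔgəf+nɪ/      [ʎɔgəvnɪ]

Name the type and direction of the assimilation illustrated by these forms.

regressive voicing assimilation

The segment that alternates is /x/, which surfaces as [ɣ] when adjacent to /ŋ/.
The change voiceless → voiced matches the voicing of the following /ŋ/, identifying this as voicing assimilation.
Place and manner are unchanged, so the assimilation is partial, not total.
The same holds elsewhere in the data: /x/ → [ɣ] before /w/ (voiceless → voiced, matching voiced); /ʂ/ → [ʐ] before /w/ (voiceless → voiced, matching voiced); /f/ → [v] before /n/ (voiceless → voiced, matching voiced) — only voicing changes, and always toward the following segment.
No alternation appears in [θɪgiχfɪ]: there the adjacent consonants already agree in voicing (/χ/ and /f/ are both voiceless), so this form is consistent with the same rule.
The trigger is the following segment, so the direction is regressive (anticipatory).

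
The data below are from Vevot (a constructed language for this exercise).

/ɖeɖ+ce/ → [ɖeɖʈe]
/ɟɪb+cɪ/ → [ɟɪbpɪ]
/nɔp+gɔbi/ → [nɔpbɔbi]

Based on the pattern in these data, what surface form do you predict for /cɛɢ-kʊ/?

The data show progressive place assimilation: /c/ → [ʈ] after /ɖ/; /c/ → [p] after /b/; /g/ → [b] after /p/. In each pair only place changes, matching the preceding consonant, while manner and voice stay constant.
/k/ is a voiceless velar stop. The preceding trigger /ɢ/ is uvular, so /k/ must become uvular as well.
A voiceless uvular stop is [q], so the surface segment is [q].

[cɛɢqʊ]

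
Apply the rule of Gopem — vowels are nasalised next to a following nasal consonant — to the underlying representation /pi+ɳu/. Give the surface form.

/i/ sits next to the nasal /ɳ/ and is therefore nasalised to [ĩ].

[pĩɳu]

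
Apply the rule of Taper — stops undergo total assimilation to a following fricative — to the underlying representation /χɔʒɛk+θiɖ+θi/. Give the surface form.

[χɔʒɛθθiθθi]

/k/ is the segment targeted by the rule; it sits immediately before /θ/, so it assimilates completely and surfaces as [θ].
At the second juncture, /ɖ/ likewise becomes [θ] adjacent to /θ/.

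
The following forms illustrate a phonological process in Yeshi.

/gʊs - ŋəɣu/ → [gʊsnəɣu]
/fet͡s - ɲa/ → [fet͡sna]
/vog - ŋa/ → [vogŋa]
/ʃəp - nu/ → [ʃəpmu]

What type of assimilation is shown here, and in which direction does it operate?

progressive place assimilation

The segment that alternates is /ŋ/, which surfaces as [n] when adjacent to /s/.
The change velar → alveolar matches the place of the preceding /s/, identifying this as place assimilation.
Manner and voice are unchanged, so the assimilation is partial, not total.
The other alternating forms pattern the same way: /ɲ/ → [n] after /t͡s/ (palatal → alveolar, matching alveolar); /n/ → [m] after /p/ (alveolar → bilabial, matching bilabial) — only place changes, and always toward the preceding segment.
No alternation appears in [vogŋa]: there the adjacent consonants already agree in place (/ŋ/ and /g/ are both velar), so this form is consistent with the same rule.
The trigger is the preceding segment, so the direction is progressive (perseverative).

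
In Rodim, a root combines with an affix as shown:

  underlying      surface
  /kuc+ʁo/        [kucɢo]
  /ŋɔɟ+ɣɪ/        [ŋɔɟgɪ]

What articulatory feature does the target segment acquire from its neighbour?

Comparing underlying and surface forms, /ʁ/ → [ɢ] is the alternation; the neighbouring /c/ is constant.
The change fricative → stop matches the manner of the preceding /c/, identifying this as manner assimilation.
Checking the remaining alternation: /ɣ/ → [g] after /ɟ/ (fricative → stop, matching a stop) — only manner changes, and always toward the preceding segment.

manner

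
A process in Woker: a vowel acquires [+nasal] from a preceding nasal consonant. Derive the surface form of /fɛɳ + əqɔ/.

[fɛɳə̃qɔ]

/ə/ sits next to the nasal /ɳ/ and is therefore nasalised to [ə̃].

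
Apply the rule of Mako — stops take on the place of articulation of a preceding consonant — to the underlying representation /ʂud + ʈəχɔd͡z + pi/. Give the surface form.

The rule targets /ʈ/ (voiceless retroflex stop), which sits after the trigger /d/ (alveolar).
A voiceless alveolar stop is [t], so the surface segment is [t].
At the second juncture, /p/ likewise becomes [t] adjacent to /d͡z/.

[ʂudtəχɔd͡zti]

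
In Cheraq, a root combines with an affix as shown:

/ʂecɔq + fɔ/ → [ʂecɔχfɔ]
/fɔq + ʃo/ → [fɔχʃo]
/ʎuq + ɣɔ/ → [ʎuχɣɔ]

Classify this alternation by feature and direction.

Comparing underlying and surface forms, /q/ → [χ] is the alternation; the neighbouring /f/ is constant.
/q/ is a stop while /f/ is a fricative; the output [χ] is a fricative, matching the trigger — so the feature that spreads is manner.
Place and voice are unchanged, so the assimilation is partial, not total.
The same holds elsewhere in the data: /q/ → [χ] before /ʃ/ (stop → fricative, matching a fricative); /q/ → [χ] before /ɣ/ (stop → fricative, matching a fricative) — only manner changes, and always toward the following segment.
The trigger is the following segment, so the direction is regressive (anticipatory).

regressive manner assimilation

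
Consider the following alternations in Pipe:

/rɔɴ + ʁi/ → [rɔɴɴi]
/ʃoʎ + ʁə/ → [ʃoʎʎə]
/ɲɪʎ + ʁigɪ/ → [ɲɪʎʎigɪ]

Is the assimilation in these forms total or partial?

total assimilation

Comparing underlying and surface forms, /ʁ/ → [ʎ] is the alternation; the neighbouring /ʎ/ is constant.
The output [ʎ] is identical to the trigger /ʎ/ — every feature (place, manner, voicing) has been copied — so this is total assimilation.
The remaining alternation confirms this: /ʁ/ → [ɴ] after /ɴ/ — in each case the output is a copy of the preceding consonant.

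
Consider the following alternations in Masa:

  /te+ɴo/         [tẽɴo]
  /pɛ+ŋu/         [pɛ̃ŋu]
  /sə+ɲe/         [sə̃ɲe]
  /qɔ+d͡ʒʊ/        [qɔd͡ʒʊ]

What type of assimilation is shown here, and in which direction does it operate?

regressive nasality assimilation (vowel nasalisation)

The vowel /e/ surfaces as nasalised [ẽ] next to the following nasal /ɴ/ — it has acquired the [+nasal] feature of its neighbour.
Likewise in the remaining data: /ɛ/ → [ɛ̃] before /ŋ/; /ə/ → [ə̃] before /ɲ/ — each time a vowel is nasalised next to a following nasal.
No change occurs in [qɔd͡ʒʊ] because the vowel at the boundary is adjacent to an oral consonant, not a nasal (/ɔ/ next to /d͡ʒ/).
Because the conditioning nasal is to the right of the vowel that changes, the process is regressive (anticipatory).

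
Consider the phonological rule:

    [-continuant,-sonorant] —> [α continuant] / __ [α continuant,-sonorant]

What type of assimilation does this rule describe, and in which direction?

regressive manner assimilation

The shared variable α links the value of [continuant] on the target to that of the neighbouring obstruent. [continuant] distinguishes stops from fricatives — a manner-of-articulation feature — so this is manner assimilation.
The conditioning segment sits to the right of the focus bar, meaning the trigger follows the segment that changes — regressive assimilation.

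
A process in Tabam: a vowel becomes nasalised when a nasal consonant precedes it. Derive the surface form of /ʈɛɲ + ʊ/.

[ʈɛɲʊ̃]

/ʊ/ sits next to the nasal /ɲ/ and is therefore nasalised to [ʊ̃].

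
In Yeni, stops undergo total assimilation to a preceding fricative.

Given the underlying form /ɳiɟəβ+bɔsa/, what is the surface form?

/b/ is the segment targeted by the rule; it sits immediately after /β/, so it assimilates completely and surfaces as [β].

[ɳiɟəββɔsa]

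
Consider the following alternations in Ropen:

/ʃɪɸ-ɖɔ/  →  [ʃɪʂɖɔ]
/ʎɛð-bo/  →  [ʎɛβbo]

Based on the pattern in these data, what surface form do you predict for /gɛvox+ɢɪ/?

[gɛvoχɢɪ]

The data show regressive place assimilation: /ɸ/ → [ʂ] before /ɖ/; /ð/ → [β] before /b/. In each pair only place changes, matching the following consonant, while manner and voice stay constant.
The rule targets /x/ (voiceless velar fricative), which sits before the trigger /ɢ/ (uvular).
Changing only its place to uvular gives [χ] — the voiceless uvular fricative.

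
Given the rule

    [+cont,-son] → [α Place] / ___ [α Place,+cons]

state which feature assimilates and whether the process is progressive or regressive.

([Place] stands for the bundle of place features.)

The shared variable α links the value of the place features (abbreviated [Place]) on the target to the same value on the neighbouring segment, so place is the feature that assimilates.
Since the environment is written after the underscore, the trigger follows the target; the direction is regressive.

regressive place assimilation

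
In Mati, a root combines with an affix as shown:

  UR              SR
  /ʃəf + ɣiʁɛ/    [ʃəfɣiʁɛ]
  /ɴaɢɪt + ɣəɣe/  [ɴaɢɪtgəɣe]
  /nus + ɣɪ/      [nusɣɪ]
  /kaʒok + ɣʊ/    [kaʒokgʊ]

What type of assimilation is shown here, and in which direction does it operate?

progressive manner assimilation

Underlying /ɣ/ is realised as [g] next to /t/; /t/ itself does not change.
The change fricative → stop matches the manner of the preceding /t/, identifying this as manner assimilation.
Place and voice are unchanged, so the assimilation is partial, not total.
The other alternating form patterns the same way: /ɣ/ → [g] after /k/ (fricative → stop, matching a stop) — only manner changes, and always toward the preceding segment.
Nothing changes in [ʃəfɣiʁɛ], [nusɣɪ]: there the adjacent consonants already agree in manner (/ɣ/ and /f/ are both fricatives; /ɣ/ and /s/ are both fricatives), so these forms are consistent with the same rule.
Since the segment that changes follows the conditioning segment, the assimilation is progressive.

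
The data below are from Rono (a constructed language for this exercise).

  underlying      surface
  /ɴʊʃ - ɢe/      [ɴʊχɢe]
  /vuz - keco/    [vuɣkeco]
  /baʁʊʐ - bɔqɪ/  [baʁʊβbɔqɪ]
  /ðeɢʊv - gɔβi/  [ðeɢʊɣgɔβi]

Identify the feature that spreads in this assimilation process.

place

Underlying /ʃ/ is realised as [χ] next to /ɢ/; /ɢ/ itself does not change.
/ʃ/ is postalveolar while /ɢ/ is uvular; the output [χ] is uvular, matching the trigger — so the feature that spreads is place.
The same holds elsewhere in the data: /z/ → [ɣ] before /k/ (alveolar → velar, matching velar); /ʐ/ → [β] before /b/ (retroflex → bilabial, matching bilabial); /v/ → [ɣ] before /g/ (labiodental → velar, matching velar) — only place changes, and always toward the following segment.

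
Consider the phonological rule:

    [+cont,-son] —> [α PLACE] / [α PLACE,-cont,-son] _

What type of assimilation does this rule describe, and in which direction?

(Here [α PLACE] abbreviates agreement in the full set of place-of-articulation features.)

progressive place assimilation

The rule copies the place features (abbreviated [PLACE]) from the environment onto the target, so the assimilating feature is place.
Since the environment is written before the underscore, the trigger precedes the target; the direction is progressive.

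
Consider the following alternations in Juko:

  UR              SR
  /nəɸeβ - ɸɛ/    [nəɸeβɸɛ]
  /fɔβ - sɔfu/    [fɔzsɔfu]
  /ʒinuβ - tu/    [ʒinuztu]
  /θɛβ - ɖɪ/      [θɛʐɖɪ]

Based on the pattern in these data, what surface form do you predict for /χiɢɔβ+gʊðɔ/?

[χiɢɔɣgʊðɔ]

The data show regressive place assimilation: /β/ → [z] before /s/; /β/ → [z] before /t/; /β/ → [ʐ] before /ɖ/. In each pair only place changes, matching the following consonant, while manner and voice stay constant.
Nothing changes in [nəɸeβɸɛ]: there the adjacent consonants already agree in place (/β/ and /ɸ/ are both bilabial), so this form is consistent with the same rule.
The rule targets /β/ (voiced bilabial fricative), which sits before the trigger /g/ (velar).
Changing only its place to velar gives [ɣ] — the voiced velar fricative.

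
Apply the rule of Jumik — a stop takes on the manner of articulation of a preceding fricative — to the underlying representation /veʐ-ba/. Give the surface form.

[veʐβa]

/b/ is a voiced bilabial stop. The preceding trigger /ʐ/ is a fricative, so /b/ must become a fricative as well.
The voiced bilabial fricative is [β], so /b/ → [β].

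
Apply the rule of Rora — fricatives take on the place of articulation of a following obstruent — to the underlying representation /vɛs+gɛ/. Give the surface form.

The rule targets /s/ (voiceless alveolar fricative), which sits before the trigger /g/ (velar).
The voiceless velar fricative is [x], so /s/ → [x].

[vɛxgɛ]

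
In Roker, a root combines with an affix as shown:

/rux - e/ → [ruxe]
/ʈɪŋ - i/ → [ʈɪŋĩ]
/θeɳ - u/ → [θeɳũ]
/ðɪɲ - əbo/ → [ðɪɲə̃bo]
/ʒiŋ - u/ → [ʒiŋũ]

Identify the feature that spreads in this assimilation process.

The vowel /i/ surfaces as nasalised [ĩ] next to the preceding nasal /ŋ/ — it has acquired the [+nasal] feature of its neighbour.
Likewise in the remaining data: /u/ → [ũ] after /ɳ/; /ə/ → [ə̃] after /ɲ/; /u/ → [ũ] after /ŋ/ — each time a vowel is nasalised next to a preceding nasal.
No change occurs in [ruxe] because the vowel at the boundary is adjacent to an oral consonant, not a nasal (/e/ next to /x/).

nasality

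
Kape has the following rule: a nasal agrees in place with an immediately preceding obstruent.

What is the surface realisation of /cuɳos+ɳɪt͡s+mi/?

[cuɳosnɪt͡sni]

/ɳ/ is a voiced retroflex nasal. The preceding trigger /s/ is alveolar, so /ɳ/ must become alveolar as well.
The voiced alveolar nasal is [n], so /ɳ/ → [n].
The same rule applies at the second boundary: /m/ → [n] next to /t͡s/.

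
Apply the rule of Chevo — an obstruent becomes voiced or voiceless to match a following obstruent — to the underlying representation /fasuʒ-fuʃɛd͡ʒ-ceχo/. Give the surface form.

[fasuʃfuʃɛt͡ʃceχo]

/ʒ/ is a voiced postalveolar fricative. The following trigger /f/ is voiceless, so /ʒ/ must become voiceless as well.
Changing only its voicing to voiceless gives [ʃ] — the voiceless postalveolar fricative.
The same rule applies at the second boundary: /d͡ʒ/ → [t͡ʃ] next to /c/.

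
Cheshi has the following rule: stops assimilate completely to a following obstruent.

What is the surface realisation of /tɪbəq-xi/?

[tɪbəxxi]

/q/ is the segment targeted by the rule; it sits immediately before /x/, so it assimilates completely and surfaces as [x].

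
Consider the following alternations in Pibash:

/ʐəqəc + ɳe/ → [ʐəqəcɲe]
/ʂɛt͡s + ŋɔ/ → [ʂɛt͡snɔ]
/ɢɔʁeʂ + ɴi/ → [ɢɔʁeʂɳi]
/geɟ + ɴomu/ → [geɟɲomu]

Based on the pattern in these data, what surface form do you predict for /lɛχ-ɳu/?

The data show progressive place assimilation: /ɳ/ → [ɲ] after /c/; /ŋ/ → [n] after /t͡s/; /ɴ/ → [ɳ] after /ʂ/; /ɴ/ → [ɲ] after /ɟ/. In each pair only place changes, matching the preceding consonant, while manner and voice stay constant.
/ɳ/ is a voiced retroflex nasal. The preceding trigger /χ/ is uvular, so /ɳ/ must become uvular as well.
The voiced uvular nasal is [ɴ], so /ɳ/ → [ɴ].

[lɛχɴu]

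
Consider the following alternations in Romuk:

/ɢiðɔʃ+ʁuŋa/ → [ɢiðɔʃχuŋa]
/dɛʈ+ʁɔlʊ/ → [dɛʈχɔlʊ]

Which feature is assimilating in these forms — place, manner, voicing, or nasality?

Comparing underlying and surface forms, /ʁ/ → [χ] is the alternation; the neighbouring /ʃ/ is constant.
/ʁ/ is voiced while /ʃ/ is voiceless; the output [χ] is voiceless, matching the trigger — so the feature that spreads is voicing.
The other alternating form patterns the same way: /ʁ/ → [χ] after /ʈ/ (voiced → voiceless, matching voiceless) — only voicing changes, and always toward the preceding segment.

voicing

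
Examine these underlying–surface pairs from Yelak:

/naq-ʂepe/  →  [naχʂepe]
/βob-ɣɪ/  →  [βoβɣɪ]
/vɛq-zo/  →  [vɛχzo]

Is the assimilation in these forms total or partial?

partial assimilation

The segment that alternates is /q/, which surfaces as [χ] when adjacent to /ʂ/.
The change stop → fricative matches the manner of the following /ʂ/, identifying this as manner assimilation.
Place and voice are unchanged, so the assimilation is partial, not total.
The same holds elsewhere in the data: /b/ → [β] before /ɣ/ (stop → fricative, matching a fricative); /q/ → [χ] before /z/ (stop → fricative, matching a fricative) — only manner changes, and always toward the following segment.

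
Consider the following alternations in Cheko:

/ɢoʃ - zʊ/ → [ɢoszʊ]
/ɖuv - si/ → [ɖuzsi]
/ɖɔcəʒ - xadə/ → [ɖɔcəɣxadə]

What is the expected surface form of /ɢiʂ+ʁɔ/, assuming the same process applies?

The data show regressive place assimilation: /ʃ/ → [s] before /z/; /v/ → [z] before /s/; /ʒ/ → [ɣ] before /x/. In each pair only place changes, matching the following consonant, while manner and voice stay constant.
The rule targets /ʂ/ (voiceless retroflex fricative), which sits before the trigger /ʁ/ (uvular).
A voiceless uvular fricative is [χ], so the surface segment is [χ].

[ɢiχʁɔ]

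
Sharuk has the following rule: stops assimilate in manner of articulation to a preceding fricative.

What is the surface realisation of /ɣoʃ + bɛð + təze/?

The rule targets /b/ (voiced bilabial stop), which sits after the trigger /ʃ/ (fricative).
Changing only its manner to fricative gives [β] — the voiced bilabial fricative.
The same rule applies at the second boundary: /t/ → [s] next to /ð/.

[ɣoʃβɛðsəze]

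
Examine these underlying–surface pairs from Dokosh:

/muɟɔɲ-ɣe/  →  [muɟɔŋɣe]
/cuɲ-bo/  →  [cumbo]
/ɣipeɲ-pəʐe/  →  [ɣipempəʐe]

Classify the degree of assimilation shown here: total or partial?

partial assimilation

Underlying /ɲ/ is realised as [ŋ] next to /ɣ/; /ɣ/ itself does not change.
/ɲ/ is palatal while /ɣ/ is velar; the output [ŋ] is velar, matching the trigger — so the feature that spreads is place.
Manner and voice are unchanged, so the assimilation is partial, not total.
The other alternating forms pattern the same way: /ɲ/ → [m] before /b/ (palatal → bilabial, matching bilabial); /ɲ/ → [m] before /p/ (palatal → bilabial, matching bilabial) — only place changes, and always toward the following segment.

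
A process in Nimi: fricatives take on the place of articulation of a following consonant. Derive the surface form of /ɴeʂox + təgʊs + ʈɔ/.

[ɴeʂostəgʊʂʈɔ]

The rule targets /x/ (voiceless velar fricative), which sits before the trigger /t/ (alveolar).
The voiceless alveolar fricative is [s], so /x/ → [s].
At the second juncture, /s/ likewise becomes [ʂ] adjacent to /ʈ/.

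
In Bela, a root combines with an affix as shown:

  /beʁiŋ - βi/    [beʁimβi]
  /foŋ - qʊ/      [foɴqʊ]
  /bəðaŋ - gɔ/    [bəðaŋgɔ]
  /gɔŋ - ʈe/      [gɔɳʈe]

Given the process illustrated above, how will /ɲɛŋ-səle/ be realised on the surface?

The data show regressive place assimilation: /ŋ/ → [m] before /β/; /ŋ/ → [ɴ] before /q/; /ŋ/ → [ɳ] before /ʈ/. In each pair only place changes, matching the following consonant, while manner and voice stay constant.
No alternation appears in [bəðaŋgɔ]: there the adjacent consonants already agree in place (/ŋ/ and /g/ are both velar), so this form is consistent with the same rule.
/ŋ/ is a voiced velar nasal. The following trigger /s/ is alveolar, so /ŋ/ must become alveolar as well.
A voiced alveolar nasal is [n], so the surface segment is [n].

[ɲɛnsəle]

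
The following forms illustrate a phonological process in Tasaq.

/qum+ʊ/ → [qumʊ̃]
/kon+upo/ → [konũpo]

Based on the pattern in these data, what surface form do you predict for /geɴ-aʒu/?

The data show progressive nasality assimilation (vowel nasalisation): /ʊ/ → [ʊ̃] after /m/; /u/ → [ũ] after /n/ — a vowel is nasalised by an immediately preceding nasal consonant.
The vowel /a/ is adjacent to the preceding nasal /ɴ/, so it acquires [+nasal] and surfaces as [ã].

[geɴãʒu]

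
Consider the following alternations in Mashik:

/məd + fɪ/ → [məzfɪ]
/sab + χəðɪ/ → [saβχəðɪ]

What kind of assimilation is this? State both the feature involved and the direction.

regressive manner assimilation

Comparing underlying and surface forms, /d/ → [z] is the alternation; the neighbouring /f/ is constant.
/d/ is a stop while /f/ is a fricative; the output [z] is a fricative, matching the trigger — so the feature that spreads is manner.
Place and voice are unchanged, so the assimilation is partial, not total.
The other alternating form patterns the same way: /b/ → [β] before /χ/ (stop → fricative, matching a fricative) — only manner changes, and always toward the following segment.
The trigger is the following segment, so the direction is regressive (anticipatory).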